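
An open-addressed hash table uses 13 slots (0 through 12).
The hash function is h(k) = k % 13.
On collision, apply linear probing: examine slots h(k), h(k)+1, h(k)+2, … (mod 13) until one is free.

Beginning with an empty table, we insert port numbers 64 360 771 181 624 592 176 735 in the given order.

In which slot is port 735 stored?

10

64: h=12 -> slot 12
360: h=9 -> slot 9
771: h=4 -> slot 4
181: h=12, probe 12,0 -> slot 0
624: h=0, probe 0,1 -> slot 1
592: h=7 -> slot 7
176: h=7, probe 7,8 -> slot 8
735: h=7, probe 7,8,9,10 -> slot 10
Table: [181, 624, _, _, 771, _, _, 592, 176, 360, 735, _, 64]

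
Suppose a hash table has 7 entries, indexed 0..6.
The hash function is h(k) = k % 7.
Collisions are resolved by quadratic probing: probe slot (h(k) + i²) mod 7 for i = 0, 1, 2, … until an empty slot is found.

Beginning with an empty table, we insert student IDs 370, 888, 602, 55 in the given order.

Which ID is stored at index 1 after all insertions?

370: h=6 → slot 6
888: h=6, probe 6,0 → slot 0
602: h=0, probe 0,1 → slot 1
55: h=6, probe 6,0,3 → slot 3
Table: [888, 602, —, 55, —, —, 370]

602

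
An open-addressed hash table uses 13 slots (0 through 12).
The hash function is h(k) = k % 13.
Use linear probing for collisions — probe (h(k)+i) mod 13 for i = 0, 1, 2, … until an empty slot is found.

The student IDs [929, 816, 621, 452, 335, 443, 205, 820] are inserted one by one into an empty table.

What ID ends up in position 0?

335

929 hashes to 6; slot 6 is free -> place at 6.
816 hashes to 10; slot 10 is free -> place at 10.
621 hashes to 10; 10 taken -> place at 11.
452 hashes to 10; 10,11 taken -> place at 12.
335 hashes to 10; 10,11,12 taken -> place at 0.
443 hashes to 1; slot 1 is free -> place at 1.
205 hashes to 10; 10,11,12,0,1 taken -> place at 2.
820 hashes to 1; 1,2 taken -> place at 3.
Table: [335, 443, 205, 820, ., ., 929, ., ., ., 816, 621, 452]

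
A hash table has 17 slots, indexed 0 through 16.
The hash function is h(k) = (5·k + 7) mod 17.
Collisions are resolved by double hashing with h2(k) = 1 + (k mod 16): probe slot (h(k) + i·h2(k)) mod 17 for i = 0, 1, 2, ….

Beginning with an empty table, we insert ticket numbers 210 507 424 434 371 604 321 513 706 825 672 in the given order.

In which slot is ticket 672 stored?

6

Insert 210: h=3, slot 3 empty => index 3.
Insert 507: h=9, slot 9 empty => index 9.
Insert 424: h=2, slot 2 empty => index 2.
Insert 434: h=1, slot 1 empty => index 1.
Insert 371: h=9, h2=4, slot 9 occupied => index 13.
Insert 604: h=1, h2=13, slot 1 occupied => index 14.
Insert 321: h=14, h2=2, slot 14 occupied => index 16.
Insert 513: h=5, slot 5 empty => index 5.
Insert 706: h=1, h2=3, slot 1 occupied => index 4.
Insert 825: h=1, h2=10, slot 1 occupied => index 11.
Insert 672: h=1, h2=1, slots 1,2,3,4,5 occupied => index 6.
Table: [., 434, 424, 210, 706, 513, 672, ., ., 507, ., 825, ., 371, 604, ., 321]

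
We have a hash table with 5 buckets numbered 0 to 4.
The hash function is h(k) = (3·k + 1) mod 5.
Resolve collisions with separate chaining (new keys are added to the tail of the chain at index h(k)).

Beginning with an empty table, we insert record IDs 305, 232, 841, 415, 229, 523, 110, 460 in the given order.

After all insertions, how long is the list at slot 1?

305 -> bucket 1
232 -> bucket 2
841 -> bucket 4
415 -> bucket 1 (collision)
229 -> bucket 3
523 -> bucket 0
110 -> bucket 1 (collision)
460 -> bucket 1 (collision)
Final buckets:
0: 523
1: 305 -> 415 -> 110 -> 460
2: 232
3: 229
4: 841

4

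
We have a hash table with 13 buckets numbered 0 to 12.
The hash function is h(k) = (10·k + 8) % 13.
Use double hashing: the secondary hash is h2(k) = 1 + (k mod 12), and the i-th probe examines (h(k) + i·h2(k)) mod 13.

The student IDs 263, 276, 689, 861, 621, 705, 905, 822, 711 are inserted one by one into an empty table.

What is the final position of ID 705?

6

263: h=12 => slot 12
276: h=12, h2=1, probe 12,0 => slot 0
689: h=8 => slot 8
861: h=12, h2=10, probe 12,9 => slot 9
621: h=4 => slot 4
705: h=12, h2=10, probe 12,9,6 => slot 6
905: h=10 => slot 10
822: h=12, h2=7, probe 12,6,0,7 => slot 7
711: h=7, h2=4, probe 7,11 => slot 11
Table: [276, ∅, ∅, ∅, 621, ∅, 705, 822, 689, 861, 905, 711, 263]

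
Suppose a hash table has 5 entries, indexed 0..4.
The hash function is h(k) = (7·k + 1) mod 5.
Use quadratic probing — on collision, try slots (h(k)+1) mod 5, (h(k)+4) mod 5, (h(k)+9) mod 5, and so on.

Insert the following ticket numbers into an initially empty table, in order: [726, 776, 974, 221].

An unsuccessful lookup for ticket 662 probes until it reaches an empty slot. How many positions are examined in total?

726 hashes to 3; slot 3 is free => place at 3.
776 hashes to 3; 3 taken => place at 4.
974 hashes to 4; 4 taken => place at 0.
221 hashes to 3; 3,4 taken => place at 2.
Table: [974, -, 221, 726, 776]
Lookup 662: h=0, probe 0,1 → slot 1 empty, not found.

2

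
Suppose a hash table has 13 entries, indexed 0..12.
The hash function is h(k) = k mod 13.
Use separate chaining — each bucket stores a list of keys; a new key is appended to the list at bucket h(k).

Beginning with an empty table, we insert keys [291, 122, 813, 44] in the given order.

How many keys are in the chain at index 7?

291 → bucket 5
122 → bucket 5 (collision)
813 → bucket 7
44 → bucket 5 (collision)
Final buckets:
0: _
1: _
2: _
3: _
4: _
5: 291 -> 122 -> 44
6: _
7: 813
8: _
9: _
10: _
11: _
12: _

1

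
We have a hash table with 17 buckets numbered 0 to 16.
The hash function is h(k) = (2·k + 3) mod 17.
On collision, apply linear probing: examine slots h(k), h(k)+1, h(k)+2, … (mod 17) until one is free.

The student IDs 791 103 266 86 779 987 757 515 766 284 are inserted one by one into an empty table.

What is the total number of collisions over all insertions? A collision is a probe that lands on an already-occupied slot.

791: h=4 => slot 4
103: h=5 => slot 5
266: h=8 => slot 8
86: h=5, probe 5,6 => slot 6
779: h=14 => slot 14
987: h=5, probe 5,6,7 => slot 7
757: h=4, probe 4,5,6,7,8,9 => slot 9
515: h=13 => slot 13
766: h=5, probe 5,6,7,8,9,10 => slot 10
284: h=10, probe 10,11 => slot 11
Table: [-, -, -, -, 791, 103, 86, 987, 266, 757, 766, 284, -, 515, 779, -, -]

14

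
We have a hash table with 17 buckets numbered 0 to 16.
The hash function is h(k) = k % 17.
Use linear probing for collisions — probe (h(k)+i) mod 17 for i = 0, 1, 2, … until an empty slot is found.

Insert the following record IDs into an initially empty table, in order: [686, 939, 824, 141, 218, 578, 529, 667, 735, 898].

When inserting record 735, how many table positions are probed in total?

6

686: h=6 -> slot 6
939: h=4 -> slot 4
824: h=8 -> slot 8
141: h=5 -> slot 5
218: h=14 -> slot 14
578: h=0 -> slot 0
529: h=2 -> slot 2
667: h=4, probe 4,5,6,7 -> slot 7
735: h=4, probe 4,5,6,7,8,9 -> slot 9
898: h=14, probe 14,15 -> slot 15
Table: [578, -, 529, -, 939, 141, 686, 667, 824, 735, -, -, -, -, 218, 898, -]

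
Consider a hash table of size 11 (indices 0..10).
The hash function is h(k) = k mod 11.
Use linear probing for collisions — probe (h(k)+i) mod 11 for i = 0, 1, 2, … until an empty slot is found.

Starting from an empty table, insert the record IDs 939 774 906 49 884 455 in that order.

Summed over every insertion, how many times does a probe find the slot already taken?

14

939 hashes to 4; slot 4 is free -> place at 4.
774 hashes to 4; 4 taken -> place at 5.
906 hashes to 4; 4,5 taken -> place at 6.
49 hashes to 5; 5,6 taken -> place at 7.
884 hashes to 4; 4,5,6,7 taken -> place at 8.
455 hashes to 4; 4,5,6,7,8 taken -> place at 9.
Table: [∅, ∅, ∅, ∅, 939, 774, 906, 49, 884, 455, ∅]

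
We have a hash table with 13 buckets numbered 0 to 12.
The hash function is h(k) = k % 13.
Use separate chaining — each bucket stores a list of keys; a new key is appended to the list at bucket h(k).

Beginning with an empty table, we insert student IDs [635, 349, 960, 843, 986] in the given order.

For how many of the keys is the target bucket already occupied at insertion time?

635 → bucket 11
349 → bucket 11 (collision)
960 → bucket 11 (collision)
843 → bucket 11 (collision)
986 → bucket 11 (collision)
Final buckets:
0: -
1: -
2: -
3: -
4: -
5: -
6: -
7: -
8: -
9: -
10: -
11: 635 -> 349 -> 960 -> 843 -> 986
12: -

4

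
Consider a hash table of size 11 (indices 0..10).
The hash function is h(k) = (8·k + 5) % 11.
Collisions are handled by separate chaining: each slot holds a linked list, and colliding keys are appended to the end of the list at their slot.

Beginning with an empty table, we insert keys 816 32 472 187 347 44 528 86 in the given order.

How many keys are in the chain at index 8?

2

816 → bucket 10
32 → bucket 8
472 → bucket 8 (collision)
187 → bucket 5
347 → bucket 9
44 → bucket 5 (collision)
528 → bucket 5 (collision)
86 → bucket 0
Final buckets:
0: 86
1: .
2: .
3: .
4: .
5: 187 -> 44 -> 528
6: .
7: .
8: 32 -> 472
9: 347
10: 816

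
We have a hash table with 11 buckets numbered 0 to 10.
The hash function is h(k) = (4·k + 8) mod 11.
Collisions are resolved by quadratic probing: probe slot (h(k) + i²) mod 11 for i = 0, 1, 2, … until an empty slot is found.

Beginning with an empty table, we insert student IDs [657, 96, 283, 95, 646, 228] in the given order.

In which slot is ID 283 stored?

657: h=7 → slot 7
96: h=7, probe 7,8 → slot 8
283: h=7, probe 7,8,0 → slot 0
95: h=3 → slot 3
646: h=7, probe 7,8,0,5 → slot 5
228: h=7, probe 7,8,0,5,1 → slot 1
Table: [283, 228, -, 95, -, 646, -, 657, 96, -, -]

0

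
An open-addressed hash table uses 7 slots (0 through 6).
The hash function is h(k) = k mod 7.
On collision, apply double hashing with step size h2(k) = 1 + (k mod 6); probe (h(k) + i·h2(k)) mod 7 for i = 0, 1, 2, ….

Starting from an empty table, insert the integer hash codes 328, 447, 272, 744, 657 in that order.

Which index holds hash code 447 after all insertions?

3

328: h=6 → slot 6
447: h=6, h2=4, probe 6,3 → slot 3
272: h=6, h2=3, probe 6,2 → slot 2
744: h=2, h2=1, probe 2,3,4 → slot 4
657: h=6, h2=4, probe 6,3,0 → slot 0
Table: [657, -, 272, 447, 744, -, 328]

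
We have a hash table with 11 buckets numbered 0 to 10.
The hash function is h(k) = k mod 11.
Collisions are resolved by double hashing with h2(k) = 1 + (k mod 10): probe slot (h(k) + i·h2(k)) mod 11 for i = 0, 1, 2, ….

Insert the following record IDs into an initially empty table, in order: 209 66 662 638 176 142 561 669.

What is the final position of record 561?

4

Insert 209: h=0, slot 0 empty → index 0.
Insert 66: h=0, h2=7, slot 0 occupied → index 7.
Insert 662: h=2, slot 2 empty → index 2.
Insert 638: h=0, h2=9, slot 0 occupied → index 9.
Insert 176: h=0, h2=7, slots 0,7 occupied → index 3.
Insert 142: h=10, slot 10 empty → index 10.
Insert 561: h=0, h2=2, slots 0,2 occupied → index 4.
Insert 669: h=9, h2=10, slot 9 occupied → index 8.
Table: [209, _, 662, 176, 561, _, _, 66, 669, 638, 142]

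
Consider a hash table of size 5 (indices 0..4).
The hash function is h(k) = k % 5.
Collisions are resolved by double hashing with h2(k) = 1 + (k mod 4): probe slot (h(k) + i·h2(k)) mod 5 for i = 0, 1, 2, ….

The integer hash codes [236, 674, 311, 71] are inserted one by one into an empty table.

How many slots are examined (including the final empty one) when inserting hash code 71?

4

236: h=1 => slot 1
674: h=4 => slot 4
311: h=1, h2=4, probe 1,0 => slot 0
71: h=1, h2=4, probe 1,0,4,3 => slot 3
Table: [311, 236, -, 71, 674]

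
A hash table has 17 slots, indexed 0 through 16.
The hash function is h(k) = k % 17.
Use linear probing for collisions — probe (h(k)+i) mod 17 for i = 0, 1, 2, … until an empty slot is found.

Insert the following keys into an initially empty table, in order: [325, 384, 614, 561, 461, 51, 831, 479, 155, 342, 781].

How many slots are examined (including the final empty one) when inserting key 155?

5

Insert 325: h=2, slot 2 empty → index 2.
Insert 384: h=10, slot 10 empty → index 10.
Insert 614: h=2, slot 2 occupied → index 3.
Insert 561: h=0, slot 0 empty → index 0.
Insert 461: h=2, slots 2,3 occupied → index 4.
Insert 51: h=0, slot 0 occupied → index 1.
Insert 831: h=15, slot 15 empty → index 15.
Insert 479: h=3, slots 3,4 occupied → index 5.
Insert 155: h=2, slots 2,3,4,5 occupied → index 6.
Insert 342: h=2, slots 2,3,4,5,6 occupied → index 7.
Insert 781: h=16, slot 16 empty → index 16.
Table: [561, 51, 325, 614, 461, 479, 155, 342, ∅, ∅, 384, ∅, ∅, ∅, ∅, 831, 781]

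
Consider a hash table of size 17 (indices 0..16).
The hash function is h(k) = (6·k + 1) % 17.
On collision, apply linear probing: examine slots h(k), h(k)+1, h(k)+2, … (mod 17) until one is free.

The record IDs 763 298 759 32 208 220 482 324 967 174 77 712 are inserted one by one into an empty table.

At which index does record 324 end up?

763 hashes to 6; slot 6 is free => place at 6.
298 hashes to 4; slot 4 is free => place at 4.
759 hashes to 16; slot 16 is free => place at 16.
32 hashes to 6; 6 taken => place at 7.
208 hashes to 8; slot 8 is free => place at 8.
220 hashes to 12; slot 12 is free => place at 12.
482 hashes to 3; slot 3 is free => place at 3.
324 hashes to 7; 7,8 taken => place at 9.
967 hashes to 6; 6,7,8,9 taken => place at 10.
174 hashes to 8; 8,9,10 taken => place at 11.
77 hashes to 4; 4 taken => place at 5.
712 hashes to 6; 6,7,8,9,10,11,12 taken => place at 13.
Table: [., ., ., 482, 298, 77, 763, 32, 208, 324, 967, 174, 220, 712, ., ., 759]

9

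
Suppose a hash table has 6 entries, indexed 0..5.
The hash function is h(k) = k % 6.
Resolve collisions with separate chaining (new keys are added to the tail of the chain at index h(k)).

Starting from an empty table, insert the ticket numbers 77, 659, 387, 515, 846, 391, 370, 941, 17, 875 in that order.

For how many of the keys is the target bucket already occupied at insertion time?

77 -> bucket 5
659 -> bucket 5 (collision)
387 -> bucket 3
515 -> bucket 5 (collision)
846 -> bucket 0
391 -> bucket 1
370 -> bucket 4
941 -> bucket 5 (collision)
17 -> bucket 5 (collision)
875 -> bucket 5 (collision)
Final buckets:
0: 846
1: 391
2: ∅
3: 387
4: 370
5: 77 -> 659 -> 515 -> 941 -> 17 -> 875

5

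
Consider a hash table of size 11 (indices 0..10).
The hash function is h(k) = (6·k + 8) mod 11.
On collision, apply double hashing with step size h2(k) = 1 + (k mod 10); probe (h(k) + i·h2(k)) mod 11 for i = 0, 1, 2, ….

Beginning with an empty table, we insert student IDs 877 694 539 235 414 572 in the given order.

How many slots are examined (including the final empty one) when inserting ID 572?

2

877 hashes to 1; slot 1 is free → place at 1.
694 hashes to 3; slot 3 is free → place at 3.
539 hashes to 8; slot 8 is free → place at 8.
235 hashes to 10; slot 10 is free → place at 10.
414 hashes to 6; slot 6 is free → place at 6.
572 hashes to 8, h2=3; 8 taken → place at 0.
Table: [572, 877, ∅, 694, ∅, ∅, 414, ∅, 539, ∅, 235]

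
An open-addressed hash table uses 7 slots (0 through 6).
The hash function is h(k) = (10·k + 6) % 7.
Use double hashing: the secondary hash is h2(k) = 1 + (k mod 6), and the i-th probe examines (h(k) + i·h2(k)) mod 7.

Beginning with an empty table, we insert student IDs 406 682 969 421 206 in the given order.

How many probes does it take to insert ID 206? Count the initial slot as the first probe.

Insert 406: h=6, slot 6 empty => index 6.
Insert 682: h=1, slot 1 empty => index 1.
Insert 969: h=1, h2=4, slot 1 occupied => index 5.
Insert 421: h=2, slot 2 empty => index 2.
Insert 206: h=1, h2=3, slot 1 occupied => index 4.
Table: [∅, 682, 421, ∅, 206, 969, 406]

2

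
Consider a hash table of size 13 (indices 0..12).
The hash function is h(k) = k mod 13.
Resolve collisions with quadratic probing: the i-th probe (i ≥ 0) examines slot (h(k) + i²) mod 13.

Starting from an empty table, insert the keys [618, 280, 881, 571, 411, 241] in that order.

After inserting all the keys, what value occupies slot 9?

411

Insert 618: h=7, slot 7 empty -> index 7.
Insert 280: h=7, slot 7 occupied -> index 8.
Insert 881: h=10, slot 10 empty -> index 10.
Insert 571: h=12, slot 12 empty -> index 12.
Insert 411: h=8, slot 8 occupied -> index 9.
Insert 241: h=7, slots 7,8 occupied -> index 11.
Table: [∅, ∅, ∅, ∅, ∅, ∅, ∅, 618, 280, 411, 881, 241, 571]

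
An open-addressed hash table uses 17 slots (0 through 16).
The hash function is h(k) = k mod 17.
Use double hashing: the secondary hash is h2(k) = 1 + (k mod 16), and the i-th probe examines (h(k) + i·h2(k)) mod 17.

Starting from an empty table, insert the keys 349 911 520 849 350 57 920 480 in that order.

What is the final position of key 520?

2

349: h=9 => slot 9
911: h=10 => slot 10
520: h=10, h2=9, probe 10,2 => slot 2
849: h=16 => slot 16
350: h=10, h2=15, probe 10,8 => slot 8
57: h=6 => slot 6
920: h=2, h2=9, probe 2,11 => slot 11
480: h=4 => slot 4
Table: [—, —, 520, —, 480, —, 57, —, 350, 349, 911, 920, —, —, —, —, 849]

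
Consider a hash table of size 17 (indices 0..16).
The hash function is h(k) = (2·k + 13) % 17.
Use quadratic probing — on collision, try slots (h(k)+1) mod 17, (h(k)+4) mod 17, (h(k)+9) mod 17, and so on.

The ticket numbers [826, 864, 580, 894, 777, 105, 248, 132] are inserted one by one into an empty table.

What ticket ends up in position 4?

777

826: h=16 -> slot 16
864: h=7 -> slot 7
580: h=0 -> slot 0
894: h=16, probe 16,0,3 -> slot 3
777: h=3, probe 3,4 -> slot 4
105: h=2 -> slot 2
248: h=16, probe 16,0,3,8 -> slot 8
132: h=5 -> slot 5
Table: [580, —, 105, 894, 777, 132, —, 864, 248, —, —, —, —, —, —, —, 826]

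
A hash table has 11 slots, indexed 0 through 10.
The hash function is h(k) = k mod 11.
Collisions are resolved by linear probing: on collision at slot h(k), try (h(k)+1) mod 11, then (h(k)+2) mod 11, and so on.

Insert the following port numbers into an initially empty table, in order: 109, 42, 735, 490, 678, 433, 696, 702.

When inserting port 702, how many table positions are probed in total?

Insert 109: h=10, slot 10 empty => index 10.
Insert 42: h=9, slot 9 empty => index 9.
Insert 735: h=9, slots 9,10 occupied => index 0.
Insert 490: h=6, slot 6 empty => index 6.
Insert 678: h=7, slot 7 empty => index 7.
Insert 433: h=4, slot 4 empty => index 4.
Insert 696: h=3, slot 3 empty => index 3.
Insert 702: h=9, slots 9,10,0 occupied => index 1.
Table: [735, 702, —, 696, 433, —, 490, 678, —, 42, 109]

4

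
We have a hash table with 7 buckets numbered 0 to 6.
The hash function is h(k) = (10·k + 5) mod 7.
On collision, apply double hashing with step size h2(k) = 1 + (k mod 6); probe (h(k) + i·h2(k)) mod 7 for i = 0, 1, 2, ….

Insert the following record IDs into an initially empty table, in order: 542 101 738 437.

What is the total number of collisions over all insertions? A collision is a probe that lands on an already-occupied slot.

542: h=0 -> slot 0
101: h=0, h2=6, probe 0,6 -> slot 6
738: h=0, h2=1, probe 0,1 -> slot 1
437: h=0, h2=6, probe 0,6,5 -> slot 5
Table: [542, 738, -, -, -, 437, 101]

4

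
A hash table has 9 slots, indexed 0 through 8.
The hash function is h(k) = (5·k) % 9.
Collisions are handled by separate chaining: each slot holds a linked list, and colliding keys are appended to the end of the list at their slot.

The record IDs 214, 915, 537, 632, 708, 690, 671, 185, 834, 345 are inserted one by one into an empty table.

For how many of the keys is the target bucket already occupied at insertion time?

5

214 -> bucket 8
915 -> bucket 3
537 -> bucket 3 (collision)
632 -> bucket 1
708 -> bucket 3 (collision)
690 -> bucket 3 (collision)
671 -> bucket 7
185 -> bucket 7 (collision)
834 -> bucket 3 (collision)
345 -> bucket 6
Final buckets:
0: -
1: 632
2: -
3: 915 -> 537 -> 708 -> 690 -> 834
4: -
5: -
6: 345
7: 671 -> 185
8: 214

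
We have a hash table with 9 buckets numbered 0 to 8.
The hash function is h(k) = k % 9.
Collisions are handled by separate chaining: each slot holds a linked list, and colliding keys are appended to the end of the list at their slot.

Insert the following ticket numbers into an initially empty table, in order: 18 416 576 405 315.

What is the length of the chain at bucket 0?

4

18 -> bucket 0
416 -> bucket 2
576 -> bucket 0 (collision)
405 -> bucket 0 (collision)
315 -> bucket 0 (collision)
Final buckets:
0: 18 -> 576 -> 405 -> 315
1: -
2: 416
3: -
4: -
5: -
6: -
7: -
8: -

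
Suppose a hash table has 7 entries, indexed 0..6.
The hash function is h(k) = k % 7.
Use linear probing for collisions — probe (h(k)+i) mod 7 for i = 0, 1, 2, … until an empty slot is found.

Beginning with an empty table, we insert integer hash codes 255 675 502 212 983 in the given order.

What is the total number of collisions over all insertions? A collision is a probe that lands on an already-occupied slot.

Insert 255: h=3, slot 3 empty -> index 3.
Insert 675: h=3, slot 3 occupied -> index 4.
Insert 502: h=5, slot 5 empty -> index 5.
Insert 212: h=2, slot 2 empty -> index 2.
Insert 983: h=3, slots 3,4,5 occupied -> index 6.
Table: [∅, ∅, 212, 255, 675, 502, 983]

4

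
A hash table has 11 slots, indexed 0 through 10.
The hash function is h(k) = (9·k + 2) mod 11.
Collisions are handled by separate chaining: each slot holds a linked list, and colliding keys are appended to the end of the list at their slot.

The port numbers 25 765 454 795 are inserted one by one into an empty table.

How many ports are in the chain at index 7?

25 -> bucket 7
765 -> bucket 1
454 -> bucket 7 (collision)
795 -> bucket 7 (collision)
Final buckets:
0: _
1: 765
2: _
3: _
4: _
5: _
6: _
7: 25 -> 454 -> 795
8: _
9: _
10: _

3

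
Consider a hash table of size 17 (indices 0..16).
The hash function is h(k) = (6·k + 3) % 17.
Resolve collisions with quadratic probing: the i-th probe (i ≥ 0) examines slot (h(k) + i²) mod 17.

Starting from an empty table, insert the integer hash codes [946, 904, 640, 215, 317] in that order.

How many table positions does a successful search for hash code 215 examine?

3

Insert 946: h=1, slot 1 empty => index 1.
Insert 904: h=4, slot 4 empty => index 4.
Insert 640: h=1, slot 1 occupied => index 2.
Insert 215: h=1, slots 1,2 occupied => index 5.
Insert 317: h=1, slots 1,2,5 occupied => index 10.
Table: [_, 946, 640, _, 904, 215, _, _, _, _, 317, _, _, _, _, _, _]
Lookup 215: h=1, probe 1,2,5 → found at 5.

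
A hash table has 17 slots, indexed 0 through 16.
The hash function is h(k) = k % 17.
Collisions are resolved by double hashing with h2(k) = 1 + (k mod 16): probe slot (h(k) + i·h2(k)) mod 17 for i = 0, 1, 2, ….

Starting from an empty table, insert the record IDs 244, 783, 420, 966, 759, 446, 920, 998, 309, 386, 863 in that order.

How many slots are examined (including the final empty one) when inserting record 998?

Insert 244: h=6, slot 6 empty => index 6.
Insert 783: h=1, slot 1 empty => index 1.
Insert 420: h=12, slot 12 empty => index 12.
Insert 966: h=14, slot 14 empty => index 14.
Insert 759: h=11, slot 11 empty => index 11.
Insert 446: h=4, slot 4 empty => index 4.
Insert 920: h=2, slot 2 empty => index 2.
Insert 998: h=12, h2=7, slots 12,2 occupied => index 9.
Insert 309: h=3, slot 3 empty => index 3.
Insert 386: h=12, h2=3, slot 12 occupied => index 15.
Insert 863: h=13, slot 13 empty => index 13.
Table: [—, 783, 920, 309, 446, —, 244, —, —, 998, —, 759, 420, 863, 966, 386, —]

3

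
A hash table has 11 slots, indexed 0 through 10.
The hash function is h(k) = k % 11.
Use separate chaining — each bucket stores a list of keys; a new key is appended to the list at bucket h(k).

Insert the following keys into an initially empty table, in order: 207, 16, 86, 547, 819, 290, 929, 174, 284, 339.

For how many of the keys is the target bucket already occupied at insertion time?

Insert 207: h=9, bucket 9 empty -> new chain.
Insert 16: h=5, bucket 5 empty -> new chain.
Insert 86: h=9, bucket 9 nonempty -> append to chain.
Insert 547: h=8, bucket 8 empty -> new chain.
Insert 819: h=5, bucket 5 nonempty -> append to chain.
Insert 290: h=4, bucket 4 empty -> new chain.
Insert 929: h=5, bucket 5 nonempty -> append to chain.
Insert 174: h=9, bucket 9 nonempty -> append to chain.
Insert 284: h=9, bucket 9 nonempty -> append to chain.
Insert 339: h=9, bucket 9 nonempty -> append to chain.
Final buckets:
0: .
1: .
2: .
3: .
4: 290
5: 16 -> 819 -> 929
6: .
7: .
8: 547
9: 207 -> 86 -> 174 -> 284 -> 339
10: .

6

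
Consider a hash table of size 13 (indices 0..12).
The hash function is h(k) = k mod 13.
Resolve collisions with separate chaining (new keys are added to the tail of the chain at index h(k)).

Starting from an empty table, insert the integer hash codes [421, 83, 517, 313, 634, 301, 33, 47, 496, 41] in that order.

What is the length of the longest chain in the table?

3

Insert 421: h=5, bucket 5 empty → new chain.
Insert 83: h=5, bucket 5 nonempty → append to chain.
Insert 517: h=10, bucket 10 empty → new chain.
Insert 313: h=1, bucket 1 empty → new chain.
Insert 634: h=10, bucket 10 nonempty → append to chain.
Insert 301: h=2, bucket 2 empty → new chain.
Insert 33: h=7, bucket 7 empty → new chain.
Insert 47: h=8, bucket 8 empty → new chain.
Insert 496: h=2, bucket 2 nonempty → append to chain.
Insert 41: h=2, bucket 2 nonempty → append to chain.
Final buckets:
0: —
1: 313
2: 301 -> 496 -> 41
3: —
4: —
5: 421 -> 83
6: —
7: 33
8: 47
9: —
10: 517 -> 634
11: —
12: —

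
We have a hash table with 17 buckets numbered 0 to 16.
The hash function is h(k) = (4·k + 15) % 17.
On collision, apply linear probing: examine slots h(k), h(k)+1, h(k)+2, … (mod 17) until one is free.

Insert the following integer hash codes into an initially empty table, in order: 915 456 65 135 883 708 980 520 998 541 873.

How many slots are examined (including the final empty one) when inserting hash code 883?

2

915 hashes to 3; slot 3 is free → place at 3.
456 hashes to 3; 3 taken → place at 4.
65 hashes to 3; 3,4 taken → place at 5.
135 hashes to 11; slot 11 is free → place at 11.
883 hashes to 11; 11 taken → place at 12.
708 hashes to 8; slot 8 is free → place at 8.
980 hashes to 8; 8 taken → place at 9.
520 hashes to 4; 4,5 taken → place at 6.
998 hashes to 12; 12 taken → place at 13.
541 hashes to 3; 3,4,5,6 taken → place at 7.
873 hashes to 5; 5,6,7,8,9 taken → place at 10.
Table: [∅, ∅, ∅, 915, 456, 65, 520, 541, 708, 980, 873, 135, 883, 998, ∅, ∅, ∅]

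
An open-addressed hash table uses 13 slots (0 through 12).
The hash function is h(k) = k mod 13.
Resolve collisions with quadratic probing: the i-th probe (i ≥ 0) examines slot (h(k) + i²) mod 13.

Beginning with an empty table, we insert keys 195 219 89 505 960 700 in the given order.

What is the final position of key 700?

1

195 hashes to 0; slot 0 is free → place at 0.
219 hashes to 11; slot 11 is free → place at 11.
89 hashes to 11; 11 taken → place at 12.
505 hashes to 11; 11,12 taken → place at 2.
960 hashes to 11; 11,12,2 taken → place at 7.
700 hashes to 11; 11,12,2,7 taken → place at 1.
Table: [195, 700, 505, ∅, ∅, ∅, ∅, 960, ∅, ∅, ∅, 219, 89]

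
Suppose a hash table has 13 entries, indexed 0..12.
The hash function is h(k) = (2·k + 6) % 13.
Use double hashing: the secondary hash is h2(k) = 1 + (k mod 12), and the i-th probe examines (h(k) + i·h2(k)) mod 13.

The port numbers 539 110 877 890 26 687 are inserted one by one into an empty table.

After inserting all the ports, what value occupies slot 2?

539: h=5 => slot 5
110: h=5, h2=3, probe 5,8 => slot 8
877: h=5, h2=2, probe 5,7 => slot 7
890: h=5, h2=3, probe 5,8,11 => slot 11
26: h=6 => slot 6
687: h=2 => slot 2
Table: [., ., 687, ., ., 539, 26, 877, 110, ., ., 890, .]

687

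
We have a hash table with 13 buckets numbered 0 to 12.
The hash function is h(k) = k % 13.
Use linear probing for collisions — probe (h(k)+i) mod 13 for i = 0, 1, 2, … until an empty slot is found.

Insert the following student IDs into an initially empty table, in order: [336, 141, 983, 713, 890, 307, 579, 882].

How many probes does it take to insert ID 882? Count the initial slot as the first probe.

Insert 336: h=11, slot 11 empty => index 11.
Insert 141: h=11, slot 11 occupied => index 12.
Insert 983: h=8, slot 8 empty => index 8.
Insert 713: h=11, slots 11,12 occupied => index 0.
Insert 890: h=6, slot 6 empty => index 6.
Insert 307: h=8, slot 8 occupied => index 9.
Insert 579: h=7, slot 7 empty => index 7.
Insert 882: h=11, slots 11,12,0 occupied => index 1.
Table: [713, 882, ∅, ∅, ∅, ∅, 890, 579, 983, 307, ∅, 336, 141]

4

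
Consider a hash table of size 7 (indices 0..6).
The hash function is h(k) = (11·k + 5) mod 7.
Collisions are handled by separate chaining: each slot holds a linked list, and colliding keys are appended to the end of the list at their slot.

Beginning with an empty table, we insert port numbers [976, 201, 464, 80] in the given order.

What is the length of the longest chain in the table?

976 -> bucket 3
201 -> bucket 4
464 -> bucket 6
80 -> bucket 3 (collision)
Final buckets:
0: —
1: —
2: —
3: 976 -> 80
4: 201
5: —
6: 464

2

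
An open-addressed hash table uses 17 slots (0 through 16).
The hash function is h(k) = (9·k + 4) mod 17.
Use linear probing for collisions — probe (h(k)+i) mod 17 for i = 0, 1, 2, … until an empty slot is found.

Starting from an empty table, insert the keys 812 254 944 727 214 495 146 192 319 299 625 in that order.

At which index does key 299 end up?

812 hashes to 2; slot 2 is free -> place at 2.
254 hashes to 12; slot 12 is free -> place at 12.
944 hashes to 0; slot 0 is free -> place at 0.
727 hashes to 2; 2 taken -> place at 3.
214 hashes to 9; slot 9 is free -> place at 9.
495 hashes to 5; slot 5 is free -> place at 5.
146 hashes to 9; 9 taken -> place at 10.
192 hashes to 15; slot 15 is free -> place at 15.
319 hashes to 2; 2,3 taken -> place at 4.
299 hashes to 9; 9,10 taken -> place at 11.
625 hashes to 2; 2,3,4,5 taken -> place at 6.
Table: [944, _, 812, 727, 319, 495, 625, _, _, 214, 146, 299, 254, _, _, 192, _]

11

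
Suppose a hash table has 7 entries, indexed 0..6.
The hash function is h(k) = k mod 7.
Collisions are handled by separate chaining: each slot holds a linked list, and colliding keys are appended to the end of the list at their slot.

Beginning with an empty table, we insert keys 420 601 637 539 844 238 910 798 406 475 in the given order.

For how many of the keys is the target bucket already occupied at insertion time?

420 -> bucket 0
601 -> bucket 6
637 -> bucket 0 (collision)
539 -> bucket 0 (collision)
844 -> bucket 4
238 -> bucket 0 (collision)
910 -> bucket 0 (collision)
798 -> bucket 0 (collision)
406 -> bucket 0 (collision)
475 -> bucket 6 (collision)
Final buckets:
0: 420 -> 637 -> 539 -> 238 -> 910 -> 798 -> 406
1: .
2: .
3: .
4: 844
5: .
6: 601 -> 475

7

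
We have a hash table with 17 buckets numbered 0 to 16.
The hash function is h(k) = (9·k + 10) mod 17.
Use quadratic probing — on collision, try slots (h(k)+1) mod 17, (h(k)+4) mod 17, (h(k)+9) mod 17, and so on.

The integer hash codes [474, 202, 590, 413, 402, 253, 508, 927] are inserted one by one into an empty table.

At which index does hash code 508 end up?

474: h=9 → slot 9
202: h=9, probe 9,10 → slot 10
590: h=16 → slot 16
413: h=4 → slot 4
402: h=7 → slot 7
253: h=9, probe 9,10,13 → slot 13
508: h=9, probe 9,10,13,1 → slot 1
927: h=6 → slot 6
Table: [—, 508, —, —, 413, —, 927, 402, —, 474, 202, —, —, 253, —, —, 590]

1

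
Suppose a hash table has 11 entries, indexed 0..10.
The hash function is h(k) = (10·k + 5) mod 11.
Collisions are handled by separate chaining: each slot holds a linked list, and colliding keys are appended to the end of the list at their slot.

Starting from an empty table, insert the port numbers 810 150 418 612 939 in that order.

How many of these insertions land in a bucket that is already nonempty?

810 -> bucket 9
150 -> bucket 9 (collision)
418 -> bucket 5
612 -> bucket 9 (collision)
939 -> bucket 1
Final buckets:
0: -
1: 939
2: -
3: -
4: -
5: 418
6: -
7: -
8: -
9: 810 -> 150 -> 612
10: -

2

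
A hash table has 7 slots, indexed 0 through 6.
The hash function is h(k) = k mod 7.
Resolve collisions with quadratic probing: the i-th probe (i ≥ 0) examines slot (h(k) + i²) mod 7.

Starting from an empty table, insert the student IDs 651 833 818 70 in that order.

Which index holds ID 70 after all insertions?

4

651: h=0 -> slot 0
833: h=0, probe 0,1 -> slot 1
818: h=6 -> slot 6
70: h=0, probe 0,1,4 -> slot 4
Table: [651, 833, ∅, ∅, 70, ∅, 818]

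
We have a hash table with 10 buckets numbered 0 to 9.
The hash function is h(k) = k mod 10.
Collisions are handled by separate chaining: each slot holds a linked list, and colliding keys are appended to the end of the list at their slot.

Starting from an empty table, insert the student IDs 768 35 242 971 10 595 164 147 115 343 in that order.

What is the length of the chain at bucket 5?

Insert 768: h=8, bucket 8 empty -> new chain.
Insert 35: h=5, bucket 5 empty -> new chain.
Insert 242: h=2, bucket 2 empty -> new chain.
Insert 971: h=1, bucket 1 empty -> new chain.
Insert 10: h=0, bucket 0 empty -> new chain.
Insert 595: h=5, bucket 5 nonempty -> append to chain.
Insert 164: h=4, bucket 4 empty -> new chain.
Insert 147: h=7, bucket 7 empty -> new chain.
Insert 115: h=5, bucket 5 nonempty -> append to chain.
Insert 343: h=3, bucket 3 empty -> new chain.
Final buckets:
0: 10
1: 971
2: 242
3: 343
4: 164
5: 35 -> 595 -> 115
6: .
7: 147
8: 768
9: .

3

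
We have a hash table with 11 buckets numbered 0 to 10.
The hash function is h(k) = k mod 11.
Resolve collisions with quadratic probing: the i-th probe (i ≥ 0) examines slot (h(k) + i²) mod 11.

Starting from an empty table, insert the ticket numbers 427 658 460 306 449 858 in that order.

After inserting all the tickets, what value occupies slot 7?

427 hashes to 9; slot 9 is free -> place at 9.
658 hashes to 9; 9 taken -> place at 10.
460 hashes to 9; 9,10 taken -> place at 2.
306 hashes to 9; 9,10,2 taken -> place at 7.
449 hashes to 9; 9,10,2,7 taken -> place at 3.
858 hashes to 0; slot 0 is free -> place at 0.
Table: [858, ∅, 460, 449, ∅, ∅, ∅, 306, ∅, 427, 658]

306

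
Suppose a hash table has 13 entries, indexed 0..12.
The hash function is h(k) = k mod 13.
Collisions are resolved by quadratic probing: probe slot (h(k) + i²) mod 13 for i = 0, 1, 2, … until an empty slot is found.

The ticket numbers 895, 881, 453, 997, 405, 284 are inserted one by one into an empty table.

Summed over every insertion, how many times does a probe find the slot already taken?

4

895 hashes to 11; slot 11 is free => place at 11.
881 hashes to 10; slot 10 is free => place at 10.
453 hashes to 11; 11 taken => place at 12.
997 hashes to 9; slot 9 is free => place at 9.
405 hashes to 2; slot 2 is free => place at 2.
284 hashes to 11; 11,12,2 taken => place at 7.
Table: [-, -, 405, -, -, -, -, 284, -, 997, 881, 895, 453]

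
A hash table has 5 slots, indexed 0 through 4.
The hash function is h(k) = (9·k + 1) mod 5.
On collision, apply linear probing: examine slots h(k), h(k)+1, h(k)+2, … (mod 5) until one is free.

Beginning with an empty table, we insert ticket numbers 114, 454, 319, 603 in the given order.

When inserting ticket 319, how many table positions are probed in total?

3

Insert 114: h=2, slot 2 empty -> index 2.
Insert 454: h=2, slot 2 occupied -> index 3.
Insert 319: h=2, slots 2,3 occupied -> index 4.
Insert 603: h=3, slots 3,4 occupied -> index 0.
Table: [603, ., 114, 454, 319]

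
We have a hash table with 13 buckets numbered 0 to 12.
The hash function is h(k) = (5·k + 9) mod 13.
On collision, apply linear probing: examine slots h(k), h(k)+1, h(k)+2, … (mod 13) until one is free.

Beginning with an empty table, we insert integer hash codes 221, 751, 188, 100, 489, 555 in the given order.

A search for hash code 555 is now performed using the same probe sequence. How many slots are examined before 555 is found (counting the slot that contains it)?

2

Insert 221: h=9, slot 9 empty → index 9.
Insert 751: h=7, slot 7 empty → index 7.
Insert 188: h=0, slot 0 empty → index 0.
Insert 100: h=2, slot 2 empty → index 2.
Insert 489: h=10, slot 10 empty → index 10.
Insert 555: h=2, slot 2 occupied → index 3.
Table: [188, —, 100, 555, —, —, —, 751, —, 221, 489, —, —]
Lookup 555: h=2, probe 2,3 → found at 3.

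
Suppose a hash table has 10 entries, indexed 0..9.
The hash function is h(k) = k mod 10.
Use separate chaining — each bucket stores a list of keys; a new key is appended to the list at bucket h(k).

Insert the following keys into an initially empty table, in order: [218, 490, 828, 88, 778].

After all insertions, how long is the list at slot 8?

4

218 → bucket 8
490 → bucket 0
828 → bucket 8 (collision)
88 → bucket 8 (collision)
778 → bucket 8 (collision)
Final buckets:
0: 490
1: _
2: _
3: _
4: _
5: _
6: _
7: _
8: 218 -> 828 -> 88 -> 778
9: _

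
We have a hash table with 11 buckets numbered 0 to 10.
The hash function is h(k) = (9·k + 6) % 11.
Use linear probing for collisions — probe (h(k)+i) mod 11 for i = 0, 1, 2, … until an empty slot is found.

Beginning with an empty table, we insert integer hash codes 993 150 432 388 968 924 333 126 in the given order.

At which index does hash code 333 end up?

4

Insert 993: h=0, slot 0 empty → index 0.
Insert 150: h=3, slot 3 empty → index 3.
Insert 432: h=0, slot 0 occupied → index 1.
Insert 388: h=0, slots 0,1 occupied → index 2.
Insert 968: h=6, slot 6 empty → index 6.
Insert 924: h=6, slot 6 occupied → index 7.
Insert 333: h=0, slots 0,1,2,3 occupied → index 4.
Insert 126: h=7, slot 7 occupied → index 8.
Table: [993, 432, 388, 150, 333, —, 968, 924, 126, —, —]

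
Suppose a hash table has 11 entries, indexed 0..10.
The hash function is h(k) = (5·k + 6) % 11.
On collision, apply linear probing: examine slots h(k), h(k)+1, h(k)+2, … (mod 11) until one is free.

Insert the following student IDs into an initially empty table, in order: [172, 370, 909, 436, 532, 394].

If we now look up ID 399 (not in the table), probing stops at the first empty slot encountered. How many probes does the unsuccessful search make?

3

172 hashes to 8; slot 8 is free -> place at 8.
370 hashes to 8; 8 taken -> place at 9.
909 hashes to 8; 8,9 taken -> place at 10.
436 hashes to 8; 8,9,10 taken -> place at 0.
532 hashes to 4; slot 4 is free -> place at 4.
394 hashes to 7; slot 7 is free -> place at 7.
Table: [436, ∅, ∅, ∅, 532, ∅, ∅, 394, 172, 370, 909]
Lookup 399: h=10, probe 10,0,1 → slot 1 empty, not found.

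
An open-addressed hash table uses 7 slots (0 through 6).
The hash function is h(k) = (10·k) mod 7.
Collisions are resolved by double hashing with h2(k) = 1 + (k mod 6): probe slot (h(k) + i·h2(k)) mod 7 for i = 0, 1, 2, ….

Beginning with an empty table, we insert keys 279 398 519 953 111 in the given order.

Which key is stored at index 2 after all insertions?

953

279: h=4 => slot 4
398: h=4, h2=3, probe 4,0 => slot 0
519: h=3 => slot 3
953: h=3, h2=6, probe 3,2 => slot 2
111: h=4, h2=4, probe 4,1 => slot 1
Table: [398, 111, 953, 519, 279, ∅, ∅]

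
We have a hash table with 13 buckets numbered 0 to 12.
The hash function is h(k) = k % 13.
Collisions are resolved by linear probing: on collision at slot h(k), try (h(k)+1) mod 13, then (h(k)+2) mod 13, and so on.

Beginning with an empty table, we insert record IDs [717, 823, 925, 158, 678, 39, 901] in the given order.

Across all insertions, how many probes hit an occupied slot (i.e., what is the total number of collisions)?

Insert 717: h=2, slot 2 empty → index 2.
Insert 823: h=4, slot 4 empty → index 4.
Insert 925: h=2, slot 2 occupied → index 3.
Insert 158: h=2, slots 2,3,4 occupied → index 5.
Insert 678: h=2, slots 2,3,4,5 occupied → index 6.
Insert 39: h=0, slot 0 empty → index 0.
Insert 901: h=4, slots 4,5,6 occupied → index 7.
Table: [39, ∅, 717, 925, 823, 158, 678, 901, ∅, ∅, ∅, ∅, ∅]

11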